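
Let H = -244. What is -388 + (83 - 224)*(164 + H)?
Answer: 10892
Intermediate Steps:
-388 + (83 - 224)*(164 + H) = -388 + (83 - 224)*(164 - 244) = -388 - 141*(-80) = -388 + 11280 = 10892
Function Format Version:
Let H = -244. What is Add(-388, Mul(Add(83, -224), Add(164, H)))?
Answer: 10892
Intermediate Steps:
Add(-388, Mul(Add(83, -224), Add(164, H))) = Add(-388, Mul(Add(83, -224), Add(164, -244))) = Add(-388, Mul(-141, -80)) = Add(-388, 11280) = 10892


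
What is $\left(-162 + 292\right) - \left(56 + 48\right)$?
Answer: $26$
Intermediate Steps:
$\left(-162 + 292\right) - \left(56 + 48\right) = 130 - 104 = 26$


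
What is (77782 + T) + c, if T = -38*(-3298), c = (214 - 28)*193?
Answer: 239004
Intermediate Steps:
c = 35898 (c = 186*193 = 35898)
T = 125324
(77782 + T) + c = (77782 + 125324) + 35898 = 203106 + 35898 = 239004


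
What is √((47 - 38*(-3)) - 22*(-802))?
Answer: √17805 ≈ 133.44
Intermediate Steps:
√((47 - 38*(-3)) - 22*(-802)) = √((47 + 114) + 17644) = √(161 + 17644) = √17805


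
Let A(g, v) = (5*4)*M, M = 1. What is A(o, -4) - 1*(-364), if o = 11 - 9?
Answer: 384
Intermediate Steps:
o = 2
A(g, v) = 20 (A(g, v) = (5*4)*1 = 20*1 = 20)
A(o, -4) - 1*(-364) = 20 - 1*(-364) = 20 + 364 = 384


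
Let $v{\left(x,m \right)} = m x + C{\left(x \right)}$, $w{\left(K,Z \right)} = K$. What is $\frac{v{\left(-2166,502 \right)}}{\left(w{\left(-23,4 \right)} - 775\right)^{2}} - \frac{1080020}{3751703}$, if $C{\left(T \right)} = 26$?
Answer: $- \frac{2383505119099}{1194549738606} \approx -1.9953$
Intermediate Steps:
$v{\left(x,m \right)} = 26 + m x$ ($v{\left(x,m \right)} = m x + 26 = 26 + m x$)
$\frac{v{\left(-2166,502 \right)}}{\left(w{\left(-23,4 \right)} - 775\right)^{2}} - \frac{1080020}{3751703} = \frac{26 + 502 \left(-2166\right)}{\left(-23 - 775\right)^{2}} - \frac{1080020}{3751703} = \frac{26 - 1087332}{\left(-798\right)^{2}} - \frac{1080020}{3751703} = - \frac{1087306}{636804} - \frac{1080020}{3751703} = \left(-1087306\right) \frac{1}{636804} - \frac{1080020}{3751703} = - \frac{543653}{318402} - \frac{1080020}{3751703} = - \frac{2383505119099}{1194549738606}$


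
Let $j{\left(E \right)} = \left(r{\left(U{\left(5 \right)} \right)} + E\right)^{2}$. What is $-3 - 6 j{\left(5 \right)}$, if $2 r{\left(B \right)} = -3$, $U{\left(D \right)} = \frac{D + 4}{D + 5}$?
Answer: $- \frac{153}{2} \approx -76.5$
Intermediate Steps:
$U{\left(D \right)} = \frac{4 + D}{5 + D}$
$r{\left(B \right)} = - \frac{3}{2}$ ($r{\left(B \right)} = \frac{1}{2} \left(-3\right) = - \frac{3}{2}$)
$j{\left(E \right)} = \left(- \frac{3}{2} + E\right)^{2}$
$-3 - 6 j{\left(5 \right)} = -3 - 6 \frac{\left(-3 + 2 \cdot 5\right)^{2}}{4} = -3 - 6 \frac{\left(-3 + 10\right)^{2}}{4} = -3 - 6 \frac{7^{2}}{4} = -3 - 6 \cdot \frac{1}{4} \cdot 49 = -3 - \frac{147}{2} = - \frac{153}{2}$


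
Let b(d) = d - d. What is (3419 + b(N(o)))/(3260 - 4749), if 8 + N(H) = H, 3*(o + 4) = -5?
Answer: -3419/1489 ≈ -2.2962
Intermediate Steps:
o = -17/3 (o = -4 + (⅓)*(-5) = -4 - 5/3 = -17/3 ≈ -5.6667)
N(H) = -8 + H
b(d) = 0
(3419 + b(N(o)))/(3260 - 4749) = (3419 + 0)/(3260 - 4749) = 3419/(-1489) = 3419*(-1/1489) = -3419/1489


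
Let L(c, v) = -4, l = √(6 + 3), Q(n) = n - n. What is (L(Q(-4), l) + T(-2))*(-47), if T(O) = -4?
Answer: 376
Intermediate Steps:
Q(n) = 0
l = 3 (l = √9 = 3)
(L(Q(-4), l) + T(-2))*(-47) = (-4 - 4)*(-47) = -8*(-47) = 376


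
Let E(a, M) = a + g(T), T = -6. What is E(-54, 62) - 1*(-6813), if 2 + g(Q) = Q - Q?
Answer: 6757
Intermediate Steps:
g(Q) = -2 (g(Q) = -2 + (Q - Q) = -2 + 0 = -2)
E(a, M) = -2 + a (E(a, M) = a - 2 = -2 + a)
E(-54, 62) - 1*(-6813) = (-2 - 54) - 1*(-6813) = -56 + 6813 = 6757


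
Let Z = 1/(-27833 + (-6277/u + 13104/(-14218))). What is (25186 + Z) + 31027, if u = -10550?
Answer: 117344531112557291/2087498108757 ≈ 56213.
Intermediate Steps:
Z = -74999950/2087498108757 (Z = 1/(-27833 + (-6277/(-10550) + 13104/(-14218))) = 1/(-27833 + (-6277*(-1/10550) + 13104*(-1/14218))) = 1/(-27833 + (6277/10550 - 6552/7109)) = 1/(-27833 - 24500407/74999950) = 1/(-2087498108757/74999950) = -74999950/2087498108757 ≈ -3.5928e-5)
(25186 + Z) + 31027 = (25186 - 74999950/2087498108757) + 31027 = 52575727292153852/2087498108757 + 31027 = 117344531112557291/2087498108757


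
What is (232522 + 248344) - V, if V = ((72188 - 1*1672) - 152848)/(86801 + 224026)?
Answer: 49822072838/103609 ≈ 4.8087e+5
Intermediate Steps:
V = -27444/103609 (V = ((72188 - 1672) - 152848)/310827 = (70516 - 152848)*(1/310827) = -82332*1/310827 = -27444/103609 ≈ -0.26488)
(232522 + 248344) - V = (232522 + 248344) - 1*(-27444/103609) = 480866 + 27444/103609 = 49822072838/103609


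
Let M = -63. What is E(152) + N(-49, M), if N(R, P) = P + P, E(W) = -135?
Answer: -261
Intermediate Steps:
N(R, P) = 2*P
E(152) + N(-49, M) = -135 + 2*(-63) = -135 - 126 = -261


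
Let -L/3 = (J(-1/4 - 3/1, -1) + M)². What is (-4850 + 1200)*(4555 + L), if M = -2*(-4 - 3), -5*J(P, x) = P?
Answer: -114205069/8 ≈ -1.4276e+7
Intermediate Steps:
J(P, x) = -P/5
M = 14 (M = -2*(-7) = 14)
L = -257547/400 (L = -3*(-(-1/4 - 3/1)/5 + 14)² = -3*(-(-1*¼ - 3*1)/5 + 14)² = -3*(-(-¼ - 3)/5 + 14)² = -3*(-⅕*(-13/4) + 14)² = -3*(13/20 + 14)² = -3*(293/20)² = -3*85849/400 = -257547/400 ≈ -643.87)
(-4850 + 1200)*(4555 + L) = (-4850 + 1200)*(4555 - 257547/400) = -3650*1564453/400 = -114205069/8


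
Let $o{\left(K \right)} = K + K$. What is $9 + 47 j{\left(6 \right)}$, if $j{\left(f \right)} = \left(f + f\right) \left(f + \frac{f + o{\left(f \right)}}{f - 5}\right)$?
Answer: $13545$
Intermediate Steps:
$o{\left(K \right)} = 2 K$
$j{\left(f \right)} = 2 f \left(f + \frac{3 f}{-5 + f}\right)$ ($j{\left(f \right)} = \left(f + f\right) \left(f + \frac{f + 2 f}{f - 5}\right) = 2 f \left(f + \frac{3 f}{-5 + f}\right)$)
$9 + 47 j{\left(6 \right)} = 9 + 47 \frac{2 \cdot 6^{2} \left(-2 + 6\right)}{-5 + 6} = 9 + 47 \cdot 2 \cdot 36 \cdot 1^{-1} \cdot 4 = 9 + 47 \cdot 2 \cdot 36 \cdot 1 \cdot 4 = 9 + 47 \cdot 288 = 9 + 13536 = 13545$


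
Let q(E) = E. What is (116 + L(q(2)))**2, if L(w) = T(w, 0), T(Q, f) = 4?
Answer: 14400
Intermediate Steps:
L(w) = 4
(116 + L(q(2)))**2 = (116 + 4)**2 = 120**2 = 14400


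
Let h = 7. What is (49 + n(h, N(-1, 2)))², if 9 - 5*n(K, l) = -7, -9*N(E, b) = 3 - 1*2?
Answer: 68121/25 ≈ 2724.8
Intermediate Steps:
N(E, b) = -⅑ (N(E, b) = -(3 - 1*2)/9 = -(3 - 2)/9 = -⅑*1 = -⅑)
n(K, l) = 16/5 (n(K, l) = 9/5 - ⅕*(-7) = 9/5 + 7/5 = 16/5)
(49 + n(h, N(-1, 2)))² = (49 + 16/5)² = (261/5)² = 68121/25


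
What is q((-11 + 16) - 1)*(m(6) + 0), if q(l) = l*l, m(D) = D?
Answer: 96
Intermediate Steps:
q(l) = l²
q((-11 + 16) - 1)*(m(6) + 0) = ((-11 + 16) - 1)²*(6 + 0) = (5 - 1)²*6 = 4²*6 = 16*6 = 96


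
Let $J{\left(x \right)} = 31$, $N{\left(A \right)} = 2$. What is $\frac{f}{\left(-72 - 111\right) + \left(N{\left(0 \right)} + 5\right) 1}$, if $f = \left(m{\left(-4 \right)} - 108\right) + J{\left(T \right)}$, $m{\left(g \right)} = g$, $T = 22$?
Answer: $\frac{81}{176} \approx 0.46023$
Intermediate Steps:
$f = -81$ ($f = \left(-4 - 108\right) + 31 = -112 + 31 = -81$)
$\frac{f}{\left(-72 - 111\right) + \left(N{\left(0 \right)} + 5\right) 1} = \frac{1}{\left(-72 - 111\right) + \left(2 + 5\right) 1} \left(-81\right) = \frac{1}{\left(-72 - 111\right) + 7 \cdot 1} \left(-81\right) = \frac{1}{-183 + 7} \left(-81\right) = \frac{1}{-176} \left(-81\right) = \left(- \frac{1}{176}\right) \left(-81\right) = \frac{81}{176}$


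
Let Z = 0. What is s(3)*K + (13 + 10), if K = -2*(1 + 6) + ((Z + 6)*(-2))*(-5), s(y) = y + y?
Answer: 299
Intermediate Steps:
s(y) = 2*y
K = 46 (K = -2*(1 + 6) + ((0 + 6)*(-2))*(-5) = -2*7 + (6*(-2))*(-5) = -14 - 12*(-5) = -14 + 60 = 46)
s(3)*K + (13 + 10) = (2*3)*46 + (13 + 10) = 6*46 + 23 = 276 + 23 = 299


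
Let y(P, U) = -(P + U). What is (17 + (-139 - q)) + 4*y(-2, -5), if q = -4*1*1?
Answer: -90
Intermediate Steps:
q = -4 (q = -4*1 = -4)
y(P, U) = -P - U
(17 + (-139 - q)) + 4*y(-2, -5) = (17 + (-139 - 1*(-4))) + 4*(-1*(-2) - 1*(-5)) = (17 + (-139 + 4)) + 4*(2 + 5) = (17 - 135) + 4*7 = -118 + 28 = -90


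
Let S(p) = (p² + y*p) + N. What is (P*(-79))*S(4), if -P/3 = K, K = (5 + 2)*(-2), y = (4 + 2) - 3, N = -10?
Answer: -59724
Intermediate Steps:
y = 3 (y = 6 - 3 = 3)
K = -14 (K = 7*(-2) = -14)
S(p) = -10 + p² + 3*p (S(p) = (p² + 3*p) - 10 = -10 + p² + 3*p)
P = 42 (P = -3*(-14) = 42)
(P*(-79))*S(4) = (42*(-79))*(-10 + 4² + 3*4) = -3318*(-10 + 16 + 12) = -3318*18 = -59724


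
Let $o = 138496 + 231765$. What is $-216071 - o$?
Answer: $-586332$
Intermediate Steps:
$o = 370261$
$-216071 - o = -216071 - 370261 = -586332$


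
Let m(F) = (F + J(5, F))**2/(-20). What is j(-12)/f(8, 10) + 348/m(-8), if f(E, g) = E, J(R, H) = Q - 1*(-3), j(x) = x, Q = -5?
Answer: -711/10 ≈ -71.100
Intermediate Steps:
J(R, H) = -2 (J(R, H) = -5 - 1*(-3) = -5 + 3 = -2)
m(F) = -(-2 + F)**2/20 (m(F) = (F - 2)**2/(-20) = (-2 + F)**2*(-1/20) = -(-2 + F)**2/20)
j(-12)/f(8, 10) + 348/m(-8) = -12/8 + 348/((-(-2 - 8)**2/20)) = -12*1/8 + 348/((-1/20*(-10)**2)) = -3/2 + 348/((-1/20*100)) = -3/2 + 348/(-5) = -3/2 + 348*(-1/5) = -3/2 - 348/5 = -711/10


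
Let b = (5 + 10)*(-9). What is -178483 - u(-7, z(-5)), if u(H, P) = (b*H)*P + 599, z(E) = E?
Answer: -174357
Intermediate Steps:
b = -135 (b = 15*(-9) = -135)
u(H, P) = 599 - 135*H*P (u(H, P) = (-135*H)*P + 599 = -135*H*P + 599 = 599 - 135*H*P)
-178483 - u(-7, z(-5)) = -178483 - (599 - 135*(-7)*(-5)) = -178483 - (599 - 4725) = -178483 - 1*(-4126) = -178483 + 4126 = -174357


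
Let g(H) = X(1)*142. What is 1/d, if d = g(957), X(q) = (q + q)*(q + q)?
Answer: 1/568 ≈ 0.0017606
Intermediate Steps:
X(q) = 4*q² (X(q) = (2*q)*(2*q) = 4*q²)
g(H) = 568 (g(H) = (4*1²)*142 = (4*1)*142 = 4*142 = 568)
d = 568
1/d = 1/568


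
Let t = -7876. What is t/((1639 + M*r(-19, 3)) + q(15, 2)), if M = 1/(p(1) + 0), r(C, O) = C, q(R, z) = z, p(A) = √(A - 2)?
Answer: -6462258/1346621 + 74822*I/1346621 ≈ -4.7989 + 0.055563*I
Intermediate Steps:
p(A) = √(-2 + A)
M = -I (M = 1/(√(-2 + 1) + 0) = 1/(√(-1) + 0) = 1/(I + 0) = 1/I = -I ≈ -1.0*I)
t/((1639 + M*r(-19, 3)) + q(15, 2)) = -7876/((1639 - I*(-19)) + 2) = -7876/((1639 + 19*I) + 2) = -7876*(1641 - 19*I)/2693242 = -3938*(1641 - 19*I)/1346621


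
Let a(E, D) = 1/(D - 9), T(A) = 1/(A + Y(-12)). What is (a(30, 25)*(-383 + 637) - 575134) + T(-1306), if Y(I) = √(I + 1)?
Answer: -7847588046863/13645176 - I*√11/1705647 ≈ -5.7512e+5 - 1.9445e-6*I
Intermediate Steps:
Y(I) = √(1 + I)
T(A) = 1/(A + I*√11) (T(A) = 1/(A + √(1 - 12)) = 1/(A + √(-11)) = 1/(A + I*√11))
a(E, D) = 1/(-9 + D)
(a(30, 25)*(-383 + 637) - 575134) + T(-1306) = ((-383 + 637)/(-9 + 25) - 575134) + 1/(-1306 + I*√11) = (254/16 - 575134) + 1/(-1306 + I*√11) = ((1/16)*254 - 575134) + 1/(-1306 + I*√11) = (127/8 - 575134) + 1/(-1306 + I*√11) = -4600945/8 + 1/(-1306 + I*√11)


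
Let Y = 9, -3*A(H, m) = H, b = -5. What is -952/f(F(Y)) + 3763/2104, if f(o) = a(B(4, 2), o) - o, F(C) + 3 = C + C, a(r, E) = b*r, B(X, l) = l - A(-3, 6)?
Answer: 519567/10520 ≈ 49.388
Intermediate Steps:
A(H, m) = -H/3
B(X, l) = -1 + l (B(X, l) = l - (-1)*(-3)/3 = l - 1*1 = l - 1 = -1 + l)
a(r, E) = -5*r
F(C) = -3 + 2*C (F(C) = -3 + (C + C) = -3 + 2*C)
f(o) = -5 - o (f(o) = -5*(-1 + 2) - o = -5*1 - o = -5 - o)
-952/f(F(Y)) + 3763/2104 = -952/(-5 - (-3 + 2*9)) + 3763/2104 = -952/(-5 - (-3 + 18)) + 3763*(1/2104) = -952/(-5 - 1*15) + 3763/2104 = -952/(-5 - 15) + 3763/2104 = -952/(-20) + 3763/2104 = -952*(-1/20) + 3763/2104 = 238/5 + 3763/2104 = 519567/10520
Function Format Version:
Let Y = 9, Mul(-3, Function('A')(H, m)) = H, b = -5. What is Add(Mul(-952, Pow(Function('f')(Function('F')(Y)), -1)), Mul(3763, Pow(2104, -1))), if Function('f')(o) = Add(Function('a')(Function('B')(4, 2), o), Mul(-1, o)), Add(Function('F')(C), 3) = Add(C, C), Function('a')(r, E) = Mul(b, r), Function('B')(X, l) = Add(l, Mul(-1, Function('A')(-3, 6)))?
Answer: Rational(519567, 10520) ≈ 49.388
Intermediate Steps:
Function('A')(H, m) = Mul(Rational(-1, 3), H)
Function('B')(X, l) = Add(-1, l) (Function('B')(X, l) = Add(l, Mul(-1, Mul(Rational(-1, 3), -3))) = Add(l, Mul(-1, 1)) = Add(l, -1) = Add(-1, l))
Function('a')(r, E) = Mul(-5, r)
Function('F')(C) = Add(-3, Mul(2, C)) (Function('F')(C) = Add(-3, Add(C, C)) = Add(-3, Mul(2, C)))
Function('f')(o) = Add(-5, Mul(-1, o)) (Function('f')(o) = Add(Mul(-5, Add(-1, 2)), Mul(-1, o)) = Add(Mul(-5, 1), Mul(-1, o)) = Add(-5, Mul(-1, o)))
Add(Mul(-952, Pow(Function('f')(Function('F')(Y)), -1)), Mul(3763, Pow(2104, -1))) = Add(Mul(-952, Pow(Add(-5, Mul(-1, Add(-3, Mul(2, 9)))), -1)), Mul(3763, Pow(2104, -1))) = Add(Mul(-952, Pow(Add(-5, Mul(-1, Add(-3, 18))), -1)), Mul(3763, Rational(1, 2104))) = Add(Mul(-952, Pow(Add(-5, Mul(-1, 15)), -1)), Rational(3763, 2104)) = Add(Mul(-952, Pow(Add(-5, -15), -1)), Rational(3763, 2104)) = Add(Mul(-952, Pow(-20, -1)), Rational(3763, 2104)) = Add(Mul(-952, Rational(-1, 20)), Rational(3763, 2104)) = Add(Rational(238, 5), Rational(3763, 2104)) = Rational(519567, 10520)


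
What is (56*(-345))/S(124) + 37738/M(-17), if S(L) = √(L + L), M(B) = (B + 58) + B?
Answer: 18869/12 - 4830*√62/31 ≈ 345.60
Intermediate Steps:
M(B) = 58 + 2*B (M(B) = (58 + B) + B = 58 + 2*B)
S(L) = √2*√L (S(L) = √(2*L) = √2*√L)
(56*(-345))/S(124) + 37738/M(-17) = (56*(-345))/((√2*√124)) + 37738/(58 + 2*(-17)) = -19320*√62/124 + 37738/(58 - 34) = -19320*√62/124 + 37738/24 = -4830*√62/31 + 37738*(1/24) = -4830*√62/31 + 18869/12 = 18869/12 - 4830*√62/31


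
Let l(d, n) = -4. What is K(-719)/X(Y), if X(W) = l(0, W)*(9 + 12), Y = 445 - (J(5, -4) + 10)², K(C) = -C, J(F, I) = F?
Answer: -719/84 ≈ -8.5595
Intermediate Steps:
Y = 220 (Y = 445 - (5 + 10)² = 445 - 1*15² = 445 - 1*225 = 445 - 225 = 220)
X(W) = -84 (X(W) = -4*(9 + 12) = -4*21 = -84)
K(-719)/X(Y) = -1*(-719)/(-84) = 719*(-1/84) = -719/84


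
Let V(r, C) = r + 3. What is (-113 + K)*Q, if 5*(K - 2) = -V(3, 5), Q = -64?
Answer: 35904/5 ≈ 7180.8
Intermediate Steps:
V(r, C) = 3 + r
K = ⅘ (K = 2 + (-(3 + 3))/5 = 2 + (-1*6)/5 = 2 + (⅕)*(-6) = 2 - 6/5 = ⅘ ≈ 0.80000)
(-113 + K)*Q = (-113 + ⅘)*(-64) = -561/5*(-64) = 35904/5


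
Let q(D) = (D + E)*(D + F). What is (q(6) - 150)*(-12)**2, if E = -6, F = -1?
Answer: -21600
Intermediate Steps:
q(D) = (-1 + D)*(-6 + D) (q(D) = (D - 6)*(D - 1) = (-6 + D)*(-1 + D) = (-1 + D)*(-6 + D))
(q(6) - 150)*(-12)**2 = ((6 + 6**2 - 7*6) - 150)*(-12)**2 = ((6 + 36 - 42) - 150)*144 = (0 - 150)*144 = -150*144 = -21600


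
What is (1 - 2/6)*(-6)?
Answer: -4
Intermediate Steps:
(1 - 2/6)*(-6) = (1 - 2*⅙)*(-6) = (1 - ⅓)*(-6) = (⅔)*(-6) = -4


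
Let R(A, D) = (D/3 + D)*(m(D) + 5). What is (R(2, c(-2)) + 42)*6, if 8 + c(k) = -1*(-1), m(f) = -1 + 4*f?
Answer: 1596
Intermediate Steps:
c(k) = -7 (c(k) = -8 - 1*(-1) = -8 + 1 = -7)
R(A, D) = 4*D*(4 + 4*D)/3 (R(A, D) = (D/3 + D)*((-1 + 4*D) + 5) = (D*(⅓) + D)*(4 + 4*D) = (D/3 + D)*(4 + 4*D) = (4*D/3)*(4 + 4*D) = 4*D*(4 + 4*D)/3)
(R(2, c(-2)) + 42)*6 = ((16/3)*(-7)*(1 - 7) + 42)*6 = ((16/3)*(-7)*(-6) + 42)*6 = (224 + 42)*6 = 266*6 = 1596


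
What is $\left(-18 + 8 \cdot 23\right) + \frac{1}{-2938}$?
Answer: $\frac{487707}{2938} \approx 166.0$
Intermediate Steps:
$\left(-18 + 8 \cdot 23\right) + \frac{1}{-2938} = \left(-18 + 184\right) - \frac{1}{2938} = 166 - \frac{1}{2938} = \frac{487707}{2938}$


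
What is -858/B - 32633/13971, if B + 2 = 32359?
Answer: -82145623/34773819 ≈ -2.3623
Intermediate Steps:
B = 32357 (B = -2 + 32359 = 32357)
-858/B - 32633/13971 = -858/32357 - 32633/13971 = -858*1/32357 - 32633*1/13971 = -66/2489 - 32633/13971 = -82145623/34773819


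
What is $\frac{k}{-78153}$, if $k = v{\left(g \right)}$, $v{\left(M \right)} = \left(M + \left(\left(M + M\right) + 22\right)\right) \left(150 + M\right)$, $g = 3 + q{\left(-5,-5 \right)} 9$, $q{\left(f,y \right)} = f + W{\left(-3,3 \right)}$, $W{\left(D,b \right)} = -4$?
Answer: $\frac{5088}{26051} \approx 0.19531$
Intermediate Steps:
$q{\left(f,y \right)} = -4 + f$ ($q{\left(f,y \right)} = f - 4 = -4 + f$)
$g = -78$ ($g = 3 + \left(-4 - 5\right) 9 = 3 - 81 = -78$)
$v{\left(M \right)} = \left(22 + 3 M\right) \left(150 + M\right)$ ($v{\left(M \right)} = \left(M + \left(2 M + 22\right)\right) \left(150 + M\right) = \left(M + \left(22 + 2 M\right)\right) \left(150 + M\right) = \left(22 + 3 M\right) \left(150 + M\right)$)
$k = -15264$ ($k = 3300 + 3 \left(-78\right)^{2} + 472 \left(-78\right) = 3300 + 3 \cdot 6084 - 36816 = 3300 + 18252 - 36816 = -15264$)
$\frac{k}{-78153} = - \frac{15264}{-78153} = \left(-15264\right) \left(- \frac{1}{78153}\right) = \frac{5088}{26051}$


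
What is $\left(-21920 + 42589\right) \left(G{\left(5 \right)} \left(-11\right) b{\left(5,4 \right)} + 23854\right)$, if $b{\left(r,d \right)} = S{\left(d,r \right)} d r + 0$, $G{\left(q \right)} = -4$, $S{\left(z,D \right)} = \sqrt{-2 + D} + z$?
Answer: $565793206 + 18188720 \sqrt{3} \approx 5.973 \cdot 10^{8}$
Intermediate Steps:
$S{\left(z,D \right)} = z + \sqrt{-2 + D}$
$b{\left(r,d \right)} = d r \left(d + \sqrt{-2 + r}\right)$ ($b{\left(r,d \right)} = \left(d + \sqrt{-2 + r}\right) d r + 0 = d \left(d + \sqrt{-2 + r}\right) r + 0 = d r \left(d + \sqrt{-2 + r}\right) + 0 = d r \left(d + \sqrt{-2 + r}\right)$)
$\left(-21920 + 42589\right) \left(G{\left(5 \right)} \left(-11\right) b{\left(5,4 \right)} + 23854\right) = \left(-21920 + 42589\right) \left(\left(-4\right) \left(-11\right) 4 \cdot 5 \left(4 + \sqrt{-2 + 5}\right) + 23854\right) = 20669 \left(44 \cdot 4 \cdot 5 \left(4 + \sqrt{3}\right) + 23854\right) = 20669 \left(44 \left(80 + 20 \sqrt{3}\right) + 23854\right) = 20669 \left(\left(3520 + 880 \sqrt{3}\right) + 23854\right) = 20669 \left(27374 + 880 \sqrt{3}\right) = 565793206 + 18188720 \sqrt{3}$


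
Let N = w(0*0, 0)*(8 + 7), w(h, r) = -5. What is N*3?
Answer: -225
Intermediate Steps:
N = -75 (N = -5*(8 + 7) = -5*15 = -75)
N*3 = -75*3 = -225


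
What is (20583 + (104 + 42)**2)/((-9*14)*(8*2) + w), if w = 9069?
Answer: 41899/7053 ≈ 5.9406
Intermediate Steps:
(20583 + (104 + 42)**2)/((-9*14)*(8*2) + w) = (20583 + (104 + 42)**2)/((-9*14)*(8*2) + 9069) = (20583 + 146**2)/(-126*16 + 9069) = (20583 + 21316)/(-2016 + 9069) = 41899/7053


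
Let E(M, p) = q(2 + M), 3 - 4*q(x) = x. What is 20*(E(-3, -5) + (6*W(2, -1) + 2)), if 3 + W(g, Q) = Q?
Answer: -420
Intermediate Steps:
q(x) = 3/4 - x/4
W(g, Q) = -3 + Q
E(M, p) = 1/4 - M/4 (E(M, p) = 3/4 - (2 + M)/4 = 3/4 + (-1/2 - M/4) = 1/4 - M/4)
20*(E(-3, -5) + (6*W(2, -1) + 2)) = 20*((1/4 - 1/4*(-3)) + (6*(-3 - 1) + 2)) = 20*((1/4 + 3/4) + (6*(-4) + 2)) = 20*(1 + (-24 + 2)) = 20*(1 - 22) = 20*(-21) = -420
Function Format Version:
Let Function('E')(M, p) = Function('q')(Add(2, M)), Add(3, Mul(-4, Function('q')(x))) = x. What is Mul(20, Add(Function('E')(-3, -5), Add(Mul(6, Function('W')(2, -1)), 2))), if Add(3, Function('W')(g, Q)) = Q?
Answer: -420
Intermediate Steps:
Function('q')(x) = Add(Rational(3, 4), Mul(Rational(-1, 4), x))
Function('W')(g, Q) = Add(-3, Q)
Function('E')(M, p) = Add(Rational(1, 4), Mul(Rational(-1, 4), M)) (Function('E')(M, p) = Add(Rational(3, 4), Mul(Rational(-1, 4), Add(2, M))) = Add(Rational(3, 4), Add(Rational(-1, 2), Mul(Rational(-1, 4), M))) = Add(Rational(1, 4), Mul(Rational(-1, 4), M)))
Mul(20, Add(Function('E')(-3, -5), Add(Mul(6, Function('W')(2, -1)), 2))) = Mul(20, Add(Add(Rational(1, 4), Mul(Rational(-1, 4), -3)), Add(Mul(6, Add(-3, -1)), 2))) = Mul(20, Add(Add(Rational(1, 4), Rational(3, 4)), Add(Mul(6, -4), 2))) = Mul(20, Add(1, Add(-24, 2))) = Mul(20, Add(1, -22)) = Mul(20, -21) = -420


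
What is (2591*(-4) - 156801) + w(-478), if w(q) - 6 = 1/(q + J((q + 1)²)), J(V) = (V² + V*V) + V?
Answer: -17307495548289546/103539118733 ≈ -1.6716e+5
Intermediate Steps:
J(V) = V + 2*V² (J(V) = (V² + V²) + V = 2*V² + V = V + 2*V²)
w(q) = 6 + 1/(q + (1 + q)²*(1 + 2*(1 + q)²)) (w(q) = 6 + 1/(q + (q + 1)²*(1 + 2*(q + 1)²)) = 6 + 1/(q + (1 + q)²*(1 + 2*(1 + q)²)))
(2591*(-4) - 156801) + w(-478) = (2591*(-4) - 156801) + (1 + 6*(-478) + (1 - 478)²*(6 + 12*(1 - 478)²))/(-478 + (1 - 478)²*(1 + 2*(1 - 478)²)) = (-10364 - 156801) + (1 - 2868 + (-477)²*(6 + 12*(-477)²))/(-478 + (-477)²*(1 + 2*(-477)²)) = -167165 + (1 - 2868 + 227529*(6 + 12*227529))/(-478 + 227529*(1 + 2*227529)) = -167165 + (1 - 2868 + 227529*(6 + 2730348))/(-478 + 227529*(1 + 455058)) = -167165 + (1 - 2868 + 227529*2730354)/(-478 + 227529*455059) = -167165 + (1 - 2868 + 621234715266)/(-478 + 103539119211) = -167165 + 621234712399/103539118733 = -17307495548289546/103539118733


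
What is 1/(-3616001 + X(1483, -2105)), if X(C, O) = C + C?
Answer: -1/3613035 ≈ -2.7678e-7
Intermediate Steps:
X(C, O) = 2*C
1/(-3616001 + X(1483, -2105)) = 1/(-3616001 + 2*1483) = 1/(-3616001 + 2966) = 1/(-3613035) = -1/3613035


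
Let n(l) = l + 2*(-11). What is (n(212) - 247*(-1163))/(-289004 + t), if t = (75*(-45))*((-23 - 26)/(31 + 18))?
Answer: -287451/285629 ≈ -1.0064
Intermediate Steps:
n(l) = -22 + l (n(l) = l - 22 = -22 + l)
t = 3375 (t = -(-165375)/49 = -3375*(-1) = 3375)
(n(212) - 247*(-1163))/(-289004 + t) = ((-22 + 212) - 247*(-1163))/(-289004 + 3375) = (190 + 287261)/(-285629) = 287451*(-1/285629) = -287451/285629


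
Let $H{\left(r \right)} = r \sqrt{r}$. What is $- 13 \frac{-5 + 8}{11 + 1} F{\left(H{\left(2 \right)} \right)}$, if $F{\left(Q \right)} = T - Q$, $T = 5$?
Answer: $- \frac{65}{4} + \frac{13 \sqrt{2}}{2} \approx -7.0576$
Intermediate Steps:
$H{\left(r \right)} = r^{\frac{3}{2}}$
$F{\left(Q \right)} = 5 - Q$
$- 13 \frac{-5 + 8}{11 + 1} F{\left(H{\left(2 \right)} \right)} = - 13 \frac{-5 + 8}{11 + 1} \left(5 - 2^{\frac{3}{2}}\right) = - 13 \cdot \frac{3}{12} \left(5 - 2 \sqrt{2}\right) = - 13 \cdot 3 \cdot \frac{1}{12} \left(5 - 2 \sqrt{2}\right) = \left(-13\right) \frac{1}{4} \left(5 - 2 \sqrt{2}\right) = - \frac{13 \left(5 - 2 \sqrt{2}\right)}{4} = - \frac{65}{4} + \frac{13 \sqrt{2}}{2}$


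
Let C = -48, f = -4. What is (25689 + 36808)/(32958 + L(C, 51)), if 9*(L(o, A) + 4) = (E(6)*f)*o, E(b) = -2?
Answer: 187491/98734 ≈ 1.8990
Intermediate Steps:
L(o, A) = -4 + 8*o/9 (L(o, A) = -4 + ((-2*(-4))*o)/9 = -4 + (8*o)/9 = -4 + 8*o/9)
(25689 + 36808)/(32958 + L(C, 51)) = (25689 + 36808)/(32958 + (-4 + (8/9)*(-48))) = 62497/(32958 + (-4 - 128/3)) = 62497/(32958 - 140/3) = 62497/(98734/3) = 62497*(3/98734) = 187491/98734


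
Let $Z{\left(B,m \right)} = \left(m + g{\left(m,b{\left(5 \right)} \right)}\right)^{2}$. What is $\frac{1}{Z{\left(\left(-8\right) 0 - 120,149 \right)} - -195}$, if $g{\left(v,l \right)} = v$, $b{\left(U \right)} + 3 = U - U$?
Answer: $\frac{1}{88999} \approx 1.1236 \cdot 10^{-5}$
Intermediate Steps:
$b{\left(U \right)} = -3$ ($b{\left(U \right)} = -3 + \left(U - U\right) = -3 + 0 = -3$)
$Z{\left(B,m \right)} = 4 m^{2}$ ($Z{\left(B,m \right)} = \left(m + m\right)^{2} = \left(2 m\right)^{2} = 4 m^{2}$)
$\frac{1}{Z{\left(\left(-8\right) 0 - 120,149 \right)} - -195} = \frac{1}{4 \cdot 149^{2} - -195} = \frac{1}{4 \cdot 22201 + 195} = \frac{1}{88804 + 195} = \frac{1}{88999}$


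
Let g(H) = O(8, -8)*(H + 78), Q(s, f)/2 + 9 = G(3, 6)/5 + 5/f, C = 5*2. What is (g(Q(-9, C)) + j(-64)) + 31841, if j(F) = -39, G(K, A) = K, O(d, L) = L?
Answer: 156522/5 ≈ 31304.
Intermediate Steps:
C = 10
Q(s, f) = -84/5 + 10/f (Q(s, f) = -18 + 2*(3/5 + 5/f) = -18 + (6/5 + 10/f) = -84/5 + 10/f)
g(H) = -624 - 8*H (g(H) = -8*(H + 78) = -8*(78 + H) = -624 - 8*H)
(g(Q(-9, C)) + j(-64)) + 31841 = ((-624 - 8*(-84/5 + 10/10)) - 39) + 31841 = ((-624 - 8*(-84/5 + 10*(1/10))) - 39) + 31841 = ((-624 - 8*(-84/5 + 1)) - 39) + 31841 = ((-624 - 8*(-79/5)) - 39) + 31841 = ((-624 + 632/5) - 39) + 31841 = (-2488/5 - 39) + 31841 = -2683/5 + 31841 = 156522/5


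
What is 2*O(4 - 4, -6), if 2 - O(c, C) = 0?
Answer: 4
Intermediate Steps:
O(c, C) = 2 (O(c, C) = 2 - 1*0 = 2 + 0 = 2)
2*O(4 - 4, -6) = 2*2 = 4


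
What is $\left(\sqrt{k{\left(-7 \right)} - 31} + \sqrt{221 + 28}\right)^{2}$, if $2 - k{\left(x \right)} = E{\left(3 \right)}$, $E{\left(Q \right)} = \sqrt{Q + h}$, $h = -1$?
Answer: $\left(\sqrt{249} + i \sqrt{29 + \sqrt{2}}\right)^{2} \approx 218.59 + 174.05 i$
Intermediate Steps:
$E{\left(Q \right)} = \sqrt{-1 + Q}$ ($E{\left(Q \right)} = \sqrt{Q - 1} = \sqrt{-1 + Q}$)
$k{\left(x \right)} = 2 - \sqrt{2}$ ($k{\left(x \right)} = 2 - \sqrt{-1 + 3} = 2 - \sqrt{2}$)
$\left(\sqrt{k{\left(-7 \right)} - 31} + \sqrt{221 + 28}\right)^{2} = \left(\sqrt{\left(2 - \sqrt{2}\right) - 31} + \sqrt{221 + 28}\right)^{2} = \left(\sqrt{-29 - \sqrt{2}} + \sqrt{249}\right)^{2} = \left(\sqrt{249} + \sqrt{-29 - \sqrt{2}}\right)^{2}$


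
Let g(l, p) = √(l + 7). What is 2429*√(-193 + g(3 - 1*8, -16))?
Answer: 2429*√(-193 + √2) ≈ 33621.0*I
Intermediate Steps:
g(l, p) = √(7 + l)
2429*√(-193 + g(3 - 1*8, -16)) = 2429*√(-193 + √(7 + (3 - 1*8))) = 2429*√(-193 + √(7 + (3 - 8))) = 2429*√(-193 + √(7 - 5)) = 2429*√(-193 + √2)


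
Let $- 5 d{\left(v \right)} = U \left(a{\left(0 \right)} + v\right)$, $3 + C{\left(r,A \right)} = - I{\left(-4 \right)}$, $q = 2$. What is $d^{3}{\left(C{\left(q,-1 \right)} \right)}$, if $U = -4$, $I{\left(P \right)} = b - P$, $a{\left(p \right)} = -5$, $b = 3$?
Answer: $-1728$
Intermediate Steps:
$I{\left(P \right)} = 3 - P$
$C{\left(r,A \right)} = -10$ ($C{\left(r,A \right)} = -3 - \left(3 - -4\right) = -3 - \left(3 + 4\right) = -3 - 7 = -10$)
$d{\left(v \right)} = -4 + \frac{4 v}{5}$ ($d{\left(v \right)} = - \frac{\left(-4\right) \left(-5 + v\right)}{5} = - \frac{20 - 4 v}{5} = -4 + \frac{4 v}{5}$)
$d^{3}{\left(C{\left(q,-1 \right)} \right)} = \left(-4 + \frac{4}{5} \left(-10\right)\right)^{3} = \left(-4 - 8\right)^{3} = \left(-12\right)^{3} = -1728$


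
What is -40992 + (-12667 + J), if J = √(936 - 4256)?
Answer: -53659 + 2*I*√830 ≈ -53659.0 + 57.619*I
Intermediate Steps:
J = 2*I*√830 (J = √(-3320) = 2*I*√830 ≈ 57.619*I)
-40992 + (-12667 + J) = -40992 + (-12667 + 2*I*√830) = -53659 + 2*I*√830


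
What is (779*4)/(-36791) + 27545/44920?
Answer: 174687475/330530344 ≈ 0.52851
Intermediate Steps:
(779*4)/(-36791) + 27545/44920 = 3116*(-1/36791) + 27545*(1/44920) = -3116/36791 + 5509/8984 = 174687475/330530344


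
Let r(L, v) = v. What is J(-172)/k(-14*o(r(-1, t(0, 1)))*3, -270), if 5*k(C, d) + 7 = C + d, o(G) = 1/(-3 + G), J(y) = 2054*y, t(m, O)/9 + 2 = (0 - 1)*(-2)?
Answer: 1766440/263 ≈ 6716.5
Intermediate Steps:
t(m, O) = 0 (t(m, O) = -18 + 9*((0 - 1)*(-2)) = -18 + 9*(-1*(-2)) = -18 + 9*2 = -18 + 18 = 0)
k(C, d) = -7/5 + C/5 + d/5 (k(C, d) = -7/5 + (C + d)/5 = -7/5 + (C/5 + d/5) = -7/5 + C/5 + d/5)
J(-172)/k(-14*o(r(-1, t(0, 1)))*3, -270) = (2054*(-172))/(-7/5 + (-14/(-3 + 0)*3)/5 + (⅕)*(-270)) = -353288/(-7/5 + (-14/(-3)*3)/5 - 54) = -353288/(-7/5 + (-14*(-⅓)*3)/5 - 54) = -353288/(-7/5 + ((14/3)*3)/5 - 54) = -353288/(-7/5 + (⅕)*14 - 54) = -353288/(-7/5 + 14/5 - 54) = -353288/(-263/5) = -353288*(-5/263) = 1766440/263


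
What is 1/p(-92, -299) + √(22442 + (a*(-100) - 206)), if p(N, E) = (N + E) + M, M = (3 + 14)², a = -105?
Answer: -1/102 + 4*√2046 ≈ 180.92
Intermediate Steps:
M = 289 (M = 17² = 289)
p(N, E) = 289 + E + N (p(N, E) = (N + E) + 289 = (E + N) + 289 = 289 + E + N)
1/p(-92, -299) + √(22442 + (a*(-100) - 206)) = 1/(289 - 299 - 92) + √(22442 + (-105*(-100) - 206)) = 1/(-102) + √(22442 + (10500 - 206)) = -1/102 + √(22442 + 10294) = -1/102 + √32736 = -1/102 + 4*√2046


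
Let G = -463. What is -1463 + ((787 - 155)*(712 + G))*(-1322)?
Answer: -208041959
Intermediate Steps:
-1463 + ((787 - 155)*(712 + G))*(-1322) = -1463 + ((787 - 155)*(712 - 463))*(-1322) = -1463 + (632*249)*(-1322) = -1463 + 157368*(-1322) = -1463 - 208040496 = -208041959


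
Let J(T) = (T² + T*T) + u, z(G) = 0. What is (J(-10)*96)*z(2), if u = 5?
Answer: 0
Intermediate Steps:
J(T) = 5 + 2*T² (J(T) = (T² + T*T) + 5 = (T² + T²) + 5 = 2*T² + 5 = 5 + 2*T²)
(J(-10)*96)*z(2) = ((5 + 2*(-10)²)*96)*0 = ((5 + 2*100)*96)*0 = ((5 + 200)*96)*0 = (205*96)*0 = 19680*0 = 0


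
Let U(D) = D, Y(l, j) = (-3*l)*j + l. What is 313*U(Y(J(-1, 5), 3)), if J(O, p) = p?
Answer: -12520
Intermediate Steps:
Y(l, j) = l - 3*j*l (Y(l, j) = -3*j*l + l = l - 3*j*l)
313*U(Y(J(-1, 5), 3)) = 313*(5*(1 - 3*3)) = 313*(5*(1 - 9)) = 313*(5*(-8)) = 313*(-40) = -12520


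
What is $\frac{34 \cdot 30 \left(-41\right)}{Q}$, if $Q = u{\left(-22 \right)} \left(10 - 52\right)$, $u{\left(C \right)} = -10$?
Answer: $- \frac{697}{7} \approx -99.571$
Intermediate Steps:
$Q = 420$ ($Q = - 10 \left(10 - 52\right) = \left(-10\right) \left(-42\right) = 420$)
$\frac{34 \cdot 30 \left(-41\right)}{Q} = \frac{34 \cdot 30 \left(-41\right)}{420} = 1020 \left(-41\right) \frac{1}{420} = \left(-41820\right) \frac{1}{420} = - \frac{697}{7}$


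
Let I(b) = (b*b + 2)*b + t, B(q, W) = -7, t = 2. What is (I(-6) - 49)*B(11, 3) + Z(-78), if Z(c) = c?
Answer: 1847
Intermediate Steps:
I(b) = 2 + b*(2 + b²) (I(b) = (b*b + 2)*b + 2 = (b² + 2)*b + 2 = (2 + b²)*b + 2 = b*(2 + b²) + 2 = 2 + b*(2 + b²))
(I(-6) - 49)*B(11, 3) + Z(-78) = ((2 + (-6)³ + 2*(-6)) - 49)*(-7) - 78 = ((2 - 216 - 12) - 49)*(-7) - 78 = (-226 - 49)*(-7) - 78 = -275*(-7) - 78 = 1925 - 78 = 1847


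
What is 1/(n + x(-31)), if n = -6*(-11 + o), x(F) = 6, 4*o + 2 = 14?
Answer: 1/54 ≈ 0.018519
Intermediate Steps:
o = 3 (o = -1/2 + (1/4)*14 = -1/2 + 7/2 = 3)
n = 48 (n = -6*(-11 + 3) = -6*(-8) = 48)
1/(n + x(-31)) = 1/(48 + 6) = 1/54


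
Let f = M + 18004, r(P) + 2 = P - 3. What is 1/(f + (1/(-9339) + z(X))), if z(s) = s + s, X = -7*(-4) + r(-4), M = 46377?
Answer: 9339/601609040 ≈ 1.5523e-5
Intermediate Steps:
r(P) = -5 + P (r(P) = -2 + (P - 3) = -2 + (-3 + P) = -5 + P)
X = 19 (X = -7*(-4) + (-5 - 4) = 28 - 9 = 19)
f = 64381 (f = 46377 + 18004 = 64381)
z(s) = 2*s
1/(f + (1/(-9339) + z(X))) = 1/(64381 + (1/(-9339) + 2*19)) = 1/(64381 + (-1/9339 + 38)) = 1/(64381 + 354881/9339) = 1/(601609040/9339) = 9339/601609040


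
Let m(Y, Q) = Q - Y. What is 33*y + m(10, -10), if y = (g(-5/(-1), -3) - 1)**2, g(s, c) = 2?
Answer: 13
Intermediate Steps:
y = 1 (y = (2 - 1)**2 = 1**2 = 1)
33*y + m(10, -10) = 33*1 + (-10 - 1*10) = 33 + (-10 - 10) = 33 - 20 = 13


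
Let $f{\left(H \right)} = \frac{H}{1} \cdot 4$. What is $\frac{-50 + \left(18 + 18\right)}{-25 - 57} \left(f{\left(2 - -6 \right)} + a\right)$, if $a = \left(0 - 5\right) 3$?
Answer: $\frac{119}{41} \approx 2.9024$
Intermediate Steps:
$f{\left(H \right)} = 4 H$ ($f{\left(H \right)} = H 1 \cdot 4 = H 4 = 4 H$)
$a = -15$ ($a = \left(-5\right) 3 = -15$)
$\frac{-50 + \left(18 + 18\right)}{-25 - 57} \left(f{\left(2 - -6 \right)} + a\right) = \frac{-50 + \left(18 + 18\right)}{-25 - 57} \left(4 \left(2 - -6\right) - 15\right) = \frac{-50 + 36}{-82} \left(4 \left(2 + 6\right) - 15\right) = \left(-14\right) \left(- \frac{1}{82}\right) \left(4 \cdot 8 - 15\right) = \frac{7 \left(32 - 15\right)}{41} = \frac{7}{41} \cdot 17 = \frac{119}{41}$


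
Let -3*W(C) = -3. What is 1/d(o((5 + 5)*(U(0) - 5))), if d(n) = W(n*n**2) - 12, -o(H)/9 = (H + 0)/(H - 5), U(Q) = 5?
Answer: -1/11 ≈ -0.090909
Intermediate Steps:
W(C) = 1 (W(C) = -1/3*(-3) = 1)
o(H) = -9*H/(-5 + H) (o(H) = -9*(H + 0)/(H - 5) = -9*H/(-5 + H))
d(n) = -11 (d(n) = 1 - 12 = -11)
1/d(o((5 + 5)*(U(0) - 5))) = 1/(-11) = -1/11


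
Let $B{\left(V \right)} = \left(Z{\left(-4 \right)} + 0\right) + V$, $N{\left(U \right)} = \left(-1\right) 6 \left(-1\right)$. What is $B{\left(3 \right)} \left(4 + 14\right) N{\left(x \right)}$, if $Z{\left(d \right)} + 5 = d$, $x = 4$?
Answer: $-648$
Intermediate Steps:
$N{\left(U \right)} = 6$ ($N{\left(U \right)} = \left(-6\right) \left(-1\right) = 6$)
$Z{\left(d \right)} = -5 + d$
$B{\left(V \right)} = -9 + V$ ($B{\left(V \right)} = \left(\left(-5 - 4\right) + 0\right) + V = \left(-9 + 0\right) + V = -9 + V$)
$B{\left(3 \right)} \left(4 + 14\right) N{\left(x \right)} = \left(-9 + 3\right) \left(4 + 14\right) 6 = - 6 \cdot 18 \cdot 6 = \left(-6\right) 108 = -648$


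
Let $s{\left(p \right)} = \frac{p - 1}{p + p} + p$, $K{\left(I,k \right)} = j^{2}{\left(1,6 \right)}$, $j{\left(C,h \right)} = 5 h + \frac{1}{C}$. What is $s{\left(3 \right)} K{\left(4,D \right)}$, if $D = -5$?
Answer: $\frac{9610}{3} \approx 3203.3$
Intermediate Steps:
$j{\left(C,h \right)} = \frac{1}{C} + 5 h$
$K{\left(I,k \right)} = 961$ ($K{\left(I,k \right)} = \left(1^{-1} + 5 \cdot 6\right)^{2} = \left(1 + 30\right)^{2} = 31^{2} = 961$)
$s{\left(p \right)} = p + \frac{-1 + p}{2 p}$ ($s{\left(p \right)} = \frac{-1 + p}{2 p} + p = p + \frac{-1 + p}{2 p}$)
$s{\left(3 \right)} K{\left(4,D \right)} = \left(\frac{1}{2} + 3 - \frac{1}{2 \cdot 3}\right) 961 = \left(\frac{1}{2} + 3 - \frac{1}{6}\right) 961 = \frac{10}{3} \cdot 961 = \frac{9610}{3}$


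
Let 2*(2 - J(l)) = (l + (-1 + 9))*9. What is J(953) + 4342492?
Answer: 8676339/2 ≈ 4.3382e+6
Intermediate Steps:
J(l) = -34 - 9*l/2 (J(l) = 2 - (l + (-1 + 9))*9/2 = 2 - (l + 8)*9/2 = 2 - (8 + l)*9/2 = 2 - (72 + 9*l)/2 = 2 + (-36 - 9*l/2) = -34 - 9*l/2)
J(953) + 4342492 = (-34 - 9/2*953) + 4342492 = (-34 - 8577/2) + 4342492 = -8645/2 + 4342492 = 8676339/2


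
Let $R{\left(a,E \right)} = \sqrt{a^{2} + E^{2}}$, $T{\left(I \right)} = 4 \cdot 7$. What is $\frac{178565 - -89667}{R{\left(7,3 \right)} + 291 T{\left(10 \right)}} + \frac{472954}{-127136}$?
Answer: $\frac{61615823209153}{2110134865264} - \frac{134116 \sqrt{58}}{33194923} \approx 29.169$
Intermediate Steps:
$T{\left(I \right)} = 28$
$R{\left(a,E \right)} = \sqrt{E^{2} + a^{2}}$
$\frac{178565 - -89667}{R{\left(7,3 \right)} + 291 T{\left(10 \right)}} + \frac{472954}{-127136} = \frac{178565 - -89667}{\sqrt{3^{2} + 7^{2}} + 291 \cdot 28} + \frac{472954}{-127136} = \frac{178565 + 89667}{\sqrt{9 + 49} + 8148} + 472954 \left(- \frac{1}{127136}\right) = \frac{268232}{\sqrt{58} + 8148} - \frac{236477}{63568} = \frac{268232}{8148 + \sqrt{58}} - \frac{236477}{63568} = - \frac{236477}{63568} + \frac{268232}{8148 + \sqrt{58}}$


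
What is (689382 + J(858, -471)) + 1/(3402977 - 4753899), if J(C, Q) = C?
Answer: 932460401279/1350922 ≈ 6.9024e+5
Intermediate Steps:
(689382 + J(858, -471)) + 1/(3402977 - 4753899) = (689382 + 858) + 1/(3402977 - 4753899) = 690240 + 1/(-1350922) = 690240 - 1/1350922 = 932460401279/1350922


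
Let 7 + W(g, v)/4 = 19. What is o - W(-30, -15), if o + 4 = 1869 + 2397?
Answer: 4214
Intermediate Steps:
W(g, v) = 48 (W(g, v) = -28 + 4*19 = -28 + 76 = 48)
o = 4262 (o = -4 + (1869 + 2397) = -4 + 4266 = 4262)
o - W(-30, -15) = 4262 - 1*48 = 4262 - 48 = 4214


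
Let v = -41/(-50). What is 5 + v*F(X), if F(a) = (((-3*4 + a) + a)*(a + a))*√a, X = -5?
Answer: 5 + 902*I*√5/5 ≈ 5.0 + 403.39*I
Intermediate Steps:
F(a) = 2*a^(3/2)*(-12 + 2*a) (F(a) = (((-12 + a) + a)*(2*a))*√a = ((-12 + 2*a)*(2*a))*√a = (2*a*(-12 + 2*a))*√a = 2*a^(3/2)*(-12 + 2*a))
v = 41/50 (v = -41*(-1/50) = 41/50 ≈ 0.82000)
5 + v*F(X) = 5 + 41*(4*(-5)^(3/2)*(-6 - 5))/50 = 5 + 41*(4*(-5*I*√5)*(-11))/50 = 5 + 41*(220*I*√5)/50 = 5 + 902*I*√5/5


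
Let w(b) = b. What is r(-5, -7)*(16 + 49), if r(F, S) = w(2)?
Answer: 130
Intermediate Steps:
r(F, S) = 2
r(-5, -7)*(16 + 49) = 2*(16 + 49) = 2*65 = 130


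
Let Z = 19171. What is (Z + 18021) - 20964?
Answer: 16228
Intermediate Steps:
(Z + 18021) - 20964 = (19171 + 18021) - 20964 = 37192 - 20964 = 16228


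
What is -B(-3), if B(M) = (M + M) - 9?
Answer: 15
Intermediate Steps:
B(M) = -9 + 2*M (B(M) = 2*M - 9 = -9 + 2*M)
-B(-3) = -(-9 + 2*(-3)) = -(-9 - 6) = -1*(-15) = 15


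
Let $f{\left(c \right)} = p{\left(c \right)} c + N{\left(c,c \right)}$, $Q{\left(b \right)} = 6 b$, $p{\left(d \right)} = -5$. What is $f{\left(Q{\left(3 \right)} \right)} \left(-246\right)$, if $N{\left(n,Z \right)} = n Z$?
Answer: $-57564$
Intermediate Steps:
$N{\left(n,Z \right)} = Z n$
$f{\left(c \right)} = c^{2} - 5 c$ ($f{\left(c \right)} = - 5 c + c c = - 5 c + c^{2} = c^{2} - 5 c$)
$f{\left(Q{\left(3 \right)} \right)} \left(-246\right) = 6 \cdot 3 \left(-5 + 6 \cdot 3\right) \left(-246\right) = 18 \left(-5 + 18\right) \left(-246\right) = 18 \cdot 13 \left(-246\right) = 234 \left(-246\right) = -57564$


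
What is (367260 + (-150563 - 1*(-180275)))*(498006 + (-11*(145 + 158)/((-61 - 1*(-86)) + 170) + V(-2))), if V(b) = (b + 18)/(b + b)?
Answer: 12849594210468/65 ≈ 1.9769e+11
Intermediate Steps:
V(b) = (18 + b)/(2*b) (V(b) = (18 + b)/((2*b)) = (18 + b)*(1/(2*b)) = (18 + b)/(2*b))
(367260 + (-150563 - 1*(-180275)))*(498006 + (-11*(145 + 158)/((-61 - 1*(-86)) + 170) + V(-2))) = (367260 + (-150563 - 1*(-180275)))*(498006 + (-11*(145 + 158)/((-61 - 1*(-86)) + 170) + (½)*(18 - 2)/(-2))) = (367260 + (-150563 + 180275))*(498006 + (-3333/((-61 + 86) + 170) + (½)*(-½)*16)) = (367260 + 29712)*(498006 + (-3333/(25 + 170) - 4)) = 396972*(498006 + (-3333/195 - 4)) = 396972*(498006 + (-11*101/65 - 4)) = 396972*(498006 + (-1111/65 - 4)) = 396972*(498006 - 1371/65) = 396972*(32369019/65) = 12849594210468/65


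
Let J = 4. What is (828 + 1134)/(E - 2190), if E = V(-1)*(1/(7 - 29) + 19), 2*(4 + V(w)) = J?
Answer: -2398/2723 ≈ -0.88065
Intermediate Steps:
V(w) = -2 (V(w) = -4 + (1/2)*4 = -4 + 2 = -2)
E = -417/11 (E = -2*(1/(7 - 29) + 19) = -2*(1/(-22) + 19) = -2*(-1/22 + 19) = -2*417/22 = -417/11 ≈ -37.909)
(828 + 1134)/(E - 2190) = (828 + 1134)/(-417/11 - 2190) = 1962/(-24507/11) = 1962*(-11/24507) = -2398/2723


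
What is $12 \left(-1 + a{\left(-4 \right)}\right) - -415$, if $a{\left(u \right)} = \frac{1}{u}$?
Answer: $400$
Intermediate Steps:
$12 \left(-1 + a{\left(-4 \right)}\right) - -415 = 12 \left(-1 + \frac{1}{-4}\right) - -415 = 12 \left(-1 - \frac{1}{4}\right) + 415 = 12 \left(- \frac{5}{4}\right) + 415 = -15 + 415 = 400$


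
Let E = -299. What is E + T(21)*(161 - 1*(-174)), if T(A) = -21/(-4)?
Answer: 5839/4 ≈ 1459.8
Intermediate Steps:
T(A) = 21/4 (T(A) = -21*(-1/4) = 21/4)
E + T(21)*(161 - 1*(-174)) = -299 + 21*(161 - 1*(-174))/4 = -299 + 21*(161 + 174)/4 = -299 + (21/4)*335 = -299 + 7035/4 = 5839/4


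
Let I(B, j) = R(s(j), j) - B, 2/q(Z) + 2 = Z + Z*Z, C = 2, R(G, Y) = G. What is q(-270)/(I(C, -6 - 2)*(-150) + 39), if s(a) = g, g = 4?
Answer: -1/9477954 ≈ -1.0551e-7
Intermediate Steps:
s(a) = 4
q(Z) = 2/(-2 + Z + Z**2) (q(Z) = 2/(-2 + (Z + Z*Z)) = 2/(-2 + (Z + Z**2)) = 2/(-2 + Z + Z**2))
I(B, j) = 4 - B
q(-270)/(I(C, -6 - 2)*(-150) + 39) = (2/(-2 - 270 + (-270)**2))/((4 - 1*2)*(-150) + 39) = (2/(-2 - 270 + 72900))/((4 - 2)*(-150) + 39) = (2/72628)/(2*(-150) + 39) = (2*(1/72628))/(-300 + 39) = (1/36314)/(-261) = (1/36314)*(-1/261) = -1/9477954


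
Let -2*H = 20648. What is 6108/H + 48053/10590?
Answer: 107853863/27332790 ≈ 3.9460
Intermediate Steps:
H = -10324 (H = -½*20648 = -10324)
6108/H + 48053/10590 = 6108/(-10324) + 48053/10590 = 6108*(-1/10324) + 48053*(1/10590) = -1527/2581 + 48053/10590 = 107853863/27332790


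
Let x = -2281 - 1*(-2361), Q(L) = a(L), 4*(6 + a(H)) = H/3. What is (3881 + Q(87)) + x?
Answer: 15849/4 ≈ 3962.3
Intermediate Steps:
a(H) = -6 + H/12 (a(H) = -6 + (H/3)/4 = -6 + H/12)
Q(L) = -6 + L/12
x = 80 (x = -2281 + 2361 = 80)
(3881 + Q(87)) + x = (3881 + (-6 + (1/12)*87)) + 80 = (3881 + (-6 + 29/4)) + 80 = (3881 + 5/4) + 80 = 15529/4 + 80 = 15849/4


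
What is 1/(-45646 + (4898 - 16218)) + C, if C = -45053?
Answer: -2566489199/56966 ≈ -45053.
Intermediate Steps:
1/(-45646 + (4898 - 16218)) + C = 1/(-45646 + (4898 - 16218)) - 45053 = 1/(-45646 - 11320) - 45053 = 1/(-56966) - 45053 = -1/56966 - 45053 = -2566489199/56966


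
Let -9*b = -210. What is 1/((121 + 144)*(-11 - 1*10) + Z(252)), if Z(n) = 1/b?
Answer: -70/389547 ≈ -0.00017970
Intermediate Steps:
b = 70/3 (b = -1/9*(-210) = 70/3 ≈ 23.333)
Z(n) = 3/70 (Z(n) = 1/(70/3) = 3/70)
1/((121 + 144)*(-11 - 1*10) + Z(252)) = 1/((121 + 144)*(-11 - 1*10) + 3/70) = 1/(265*(-11 - 10) + 3/70) = 1/(265*(-21) + 3/70) = 1/(-5565 + 3/70) = 1/(-389547/70) = -70/389547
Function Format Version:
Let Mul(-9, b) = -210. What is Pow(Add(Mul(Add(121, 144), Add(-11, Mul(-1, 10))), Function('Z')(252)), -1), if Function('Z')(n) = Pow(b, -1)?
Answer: Rational(-70, 389547) ≈ -0.00017970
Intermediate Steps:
b = Rational(70, 3) (b = Mul(Rational(-1, 9), -210) = Rational(70, 3) ≈ 23.333)
Function('Z')(n) = Rational(3, 70) (Function('Z')(n) = Pow(Rational(70, 3), -1) = Rational(3, 70))
Pow(Add(Mul(Add(121, 144), Add(-11, Mul(-1, 10))), Function('Z')(252)), -1) = Pow(Add(Mul(Add(121, 144), Add(-11, Mul(-1, 10))), Rational(3, 70)), -1) = Pow(Add(Mul(265, Add(-11, -10)), Rational(3, 70)), -1) = Pow(Add(Mul(265, -21), Rational(3, 70)), -1) = Pow(Add(-5565, Rational(3, 70)), -1) = Pow(Rational(-389547, 70), -1) = Rational(-70, 389547)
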